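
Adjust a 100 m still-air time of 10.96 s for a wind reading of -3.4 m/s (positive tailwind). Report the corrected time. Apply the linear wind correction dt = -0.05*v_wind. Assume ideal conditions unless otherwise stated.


dt = -0.05 * v_wind = -0.05 * -3.4 = 0.17 s
t_corrected = t_still + dt = 10.96 + (0.17)
t_corrected = 11.13 s

11.13 s


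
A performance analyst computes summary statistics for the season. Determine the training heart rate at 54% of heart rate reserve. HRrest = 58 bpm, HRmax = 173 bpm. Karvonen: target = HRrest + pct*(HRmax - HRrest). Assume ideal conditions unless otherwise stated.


Target = HRrest + pct*(HRmax - HRrest)
Heart rate reserve = HRmax - HRrest = 173 - 58 = 115 bpm
Fraction = 54% = 0.54
Target = 58 + 0.54 * 115
Target = 58 + 62.1 = 120.1 bpm

120.1 bpm


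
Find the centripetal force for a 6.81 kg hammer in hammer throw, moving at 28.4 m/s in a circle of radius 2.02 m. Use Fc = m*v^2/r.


Fc = m * v^2 / r
v^2 = 28.4^2 = 806.56
Fc = 6.81 * 806.56 / 2.02
Fc = 5492.6736 / 2.02 = 2719.1453 N

2719.1453 N


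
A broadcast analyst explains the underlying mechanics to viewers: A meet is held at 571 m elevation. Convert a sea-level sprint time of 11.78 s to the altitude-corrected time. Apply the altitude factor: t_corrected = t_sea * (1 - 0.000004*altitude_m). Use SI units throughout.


Correction factor = 1 - 0.000004 * 571 = 0.997716
t_corrected = t_sea * factor = 11.78 * 0.997716
t_corrected = 11.7531 s

11.7531 s


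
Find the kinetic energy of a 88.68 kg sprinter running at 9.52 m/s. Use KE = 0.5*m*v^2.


KE = 0.5 * m * v^2
KE = 0.5 * 88.68 * 9.52^2
KE = 0.5 * 88.68 * 90.6304 = 4018.5519 J

4018.5519 J


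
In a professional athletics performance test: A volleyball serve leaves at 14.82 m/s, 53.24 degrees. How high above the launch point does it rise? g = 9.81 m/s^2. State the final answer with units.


H = (v*sin(theta))^2 / (2*g)
vy = v*sin(theta) = 14.82 * sin(53.24 deg) = 11.873 m/s
H = vy^2 / (2*g) = 140.9689 / (2*9.81)
H = 140.9689 / 19.62 = 7.185 m

7.185 m


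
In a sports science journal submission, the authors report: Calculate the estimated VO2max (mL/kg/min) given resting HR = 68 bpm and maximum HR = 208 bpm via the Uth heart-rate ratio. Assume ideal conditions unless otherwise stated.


VO2max = 15.3 * HRmax / HRrest
VO2max = 15.3 * 208 / 68
VO2max = 3182.4 / 68 = 46.8 mL/kg/min

46.8 mL/kg/min


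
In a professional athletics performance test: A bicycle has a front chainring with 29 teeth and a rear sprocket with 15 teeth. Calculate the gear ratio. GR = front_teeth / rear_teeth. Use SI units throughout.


GR = front_teeth / rear_teeth
GR = 29 / 15
GR = 1.9333

1.9333


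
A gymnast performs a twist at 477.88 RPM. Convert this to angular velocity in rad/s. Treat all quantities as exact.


omega = RPM * 2 * pi / 60
omega = 477.88 * 2 * 3.14159 / 60
omega = 3002.6086 / 60 = 50.0435 rad/s

50.0435 rad/s


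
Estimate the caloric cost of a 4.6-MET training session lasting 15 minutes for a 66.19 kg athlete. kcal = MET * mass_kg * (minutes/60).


kcal = MET * mass * time_hr
Convert time: 15 min = 0.25 hr
kcal = 4.6 * 66.19 * 0.25
kcal = 76.1185 kcal

76.1185 kcal


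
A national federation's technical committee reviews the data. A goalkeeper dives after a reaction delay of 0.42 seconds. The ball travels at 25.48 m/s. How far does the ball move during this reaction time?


d = v * t
d = 25.48 * 0.42
d = 10.7016 m

10.7016 m


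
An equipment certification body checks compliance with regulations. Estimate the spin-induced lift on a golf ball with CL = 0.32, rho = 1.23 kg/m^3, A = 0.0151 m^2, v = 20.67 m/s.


FM = 0.5 * CL * rho * A * v^2
FM = 0.5 * 0.32 * 1.23 * 0.0151 * 20.67^2
v^2 = 427.2489
FM = 0.5 * 0.32 * 1.23 * 0.0151 * 427.2489 = 1.2696 N

1.2696 N


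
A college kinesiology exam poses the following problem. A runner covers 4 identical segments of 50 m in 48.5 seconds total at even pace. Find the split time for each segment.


Split time = total_time / n_laps = 48.5 / 4
Split time = 12.125 s per lap

12.125 s


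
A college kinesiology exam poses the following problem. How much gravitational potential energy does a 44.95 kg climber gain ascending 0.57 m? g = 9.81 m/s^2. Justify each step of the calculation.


PE = m * g * h
PE = 44.95 * 9.81 * 0.57
PE = 440.9595 * 0.57 = 251.3469 J

251.3469 J


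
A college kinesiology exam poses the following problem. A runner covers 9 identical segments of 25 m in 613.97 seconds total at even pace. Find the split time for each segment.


Split time = total_time / n_laps = 613.97 / 9
Split time = 68.2189 s per lap

68.2189 s


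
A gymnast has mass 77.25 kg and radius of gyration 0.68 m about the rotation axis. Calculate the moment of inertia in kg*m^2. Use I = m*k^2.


I = m * k^2
I = 77.25 * 0.68^2
I = 77.25 * 0.4624 = 35.7204 kg*m^2

35.7204 kg*m^2


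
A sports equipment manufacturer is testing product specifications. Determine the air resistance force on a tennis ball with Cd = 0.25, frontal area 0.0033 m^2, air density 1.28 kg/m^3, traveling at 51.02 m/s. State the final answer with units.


Fd = 0.5 * Cd * rho * A * v^2
Fd = 0.5 * 0.25 * 1.28 * 0.0033 * 51.02^2
v^2 = 2603.0404
Fd = 0.5 * 0.25 * 1.28 * 0.0033 * 2603.0404 = 1.3744 N

1.3744 N


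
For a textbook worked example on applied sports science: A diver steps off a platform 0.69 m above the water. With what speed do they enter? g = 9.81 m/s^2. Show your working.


v = sqrt(2 * g * h)
v = sqrt(2 * 9.81 * 0.69)
v = sqrt(13.5378) = 3.6794 m/s

3.6794 m/s


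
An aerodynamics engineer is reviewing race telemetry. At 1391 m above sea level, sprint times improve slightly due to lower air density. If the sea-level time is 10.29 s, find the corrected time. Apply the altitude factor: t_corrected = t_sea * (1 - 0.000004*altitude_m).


Correction factor = 1 - 0.000004 * 1391 = 0.994436
t_corrected = t_sea * factor = 10.29 * 0.994436
t_corrected = 10.2327 s

10.2327 s


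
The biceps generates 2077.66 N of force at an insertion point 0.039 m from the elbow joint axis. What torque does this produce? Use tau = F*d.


tau = F * d
tau = 2077.66 * 0.039
tau = 81.0287 N*m

81.0287 N*m


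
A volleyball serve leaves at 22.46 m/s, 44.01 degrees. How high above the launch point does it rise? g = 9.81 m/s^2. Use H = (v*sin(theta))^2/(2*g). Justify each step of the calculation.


H = (v*sin(theta))^2 / (2*g)
vy = v*sin(theta) = 22.46 * sin(44.01 deg) = 15.6048 m/s
H = vy^2 / (2*g) = 243.5112 / (2*9.81)
H = 243.5112 / 19.62 = 12.4114 m

12.4114 m


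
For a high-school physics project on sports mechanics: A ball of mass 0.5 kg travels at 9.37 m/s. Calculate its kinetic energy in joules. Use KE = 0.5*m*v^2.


KE = 0.5 * m * v^2
KE = 0.5 * 0.5 * 9.37^2
KE = 0.5 * 0.5 * 87.7969 = 21.9492 J

21.9492 J


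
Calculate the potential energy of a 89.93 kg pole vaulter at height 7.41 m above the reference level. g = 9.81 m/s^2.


PE = m * g * h
PE = 89.93 * 9.81 * 7.41
PE = 882.2133 * 7.41 = 6537.2006 J

6537.2006 J


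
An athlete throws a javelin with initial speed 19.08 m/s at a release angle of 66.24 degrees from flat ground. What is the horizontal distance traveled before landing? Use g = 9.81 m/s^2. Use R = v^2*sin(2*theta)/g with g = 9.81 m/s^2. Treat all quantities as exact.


R = v^2 * sin(2*theta) / g
Convert angle to radians: theta = 66.24 deg = 1.1561 rad
sin(2*theta) = sin(2.3122) = 0.7375
R = 19.08^2 * 0.7375 / 9.81
R = 364.0464 * 0.7375 / 9.81 = 27.3689 m

27.3689 m


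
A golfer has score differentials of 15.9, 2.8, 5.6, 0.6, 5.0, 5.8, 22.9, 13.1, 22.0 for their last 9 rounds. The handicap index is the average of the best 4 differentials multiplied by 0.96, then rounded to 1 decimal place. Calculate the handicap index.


All differentials: 15.9, 2.8, 5.6, 0.6, 5.0, 5.8, 22.9, 13.1, 22.0
Sorted: 0.6, 2.8, 5.0, 5.6, 5.8, 13.1, 15.9, 22.0, 22.9
Best 4: 0.6, 2.8, 5.0, 5.6
Average of best = 14 / 4 = 3.5
Raw index = 3.5 * 0.96 = 3.36
Handicap index = round(3.36, 1) = 3.4

3.4


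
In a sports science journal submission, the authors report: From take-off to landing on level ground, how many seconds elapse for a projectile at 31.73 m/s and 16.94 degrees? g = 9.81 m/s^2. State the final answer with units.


T = 2*v*sin(theta)/g
sin(theta) = sin(16.94 deg) = 0.2914
T = 2*31.73*0.2914 / 9.81
T = 18.4903 / 9.81 = 1.8848 s

1.8848 s


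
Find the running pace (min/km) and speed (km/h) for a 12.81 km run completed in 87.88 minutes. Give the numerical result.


Pace = time / distance = 87.88 min / 12.81 km = 6.8603 min/km
Speed = distance / time_in_hours = 12.81 / 1.4647 hr
Speed = 8.746 km/h

6.8603 min/km, 8.746 km/h


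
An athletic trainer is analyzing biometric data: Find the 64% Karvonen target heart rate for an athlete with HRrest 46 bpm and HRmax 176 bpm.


Target = HRrest + pct*(HRmax - HRrest)
Heart rate reserve = HRmax - HRrest = 176 - 46 = 130 bpm
Fraction = 64% = 0.64
Target = 46 + 0.64 * 130
Target = 46 + 83.2 = 129.2 bpm

129.2 bpm


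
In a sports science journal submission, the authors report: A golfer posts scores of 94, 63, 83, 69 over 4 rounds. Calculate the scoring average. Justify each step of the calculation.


Average = sum / n
Sum = 309
Average = 309 / 4 = 77.25

77.25


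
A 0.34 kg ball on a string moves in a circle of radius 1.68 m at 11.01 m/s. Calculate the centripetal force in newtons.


Fc = m * v^2 / r
v^2 = 11.01^2 = 121.2201
Fc = 0.34 * 121.2201 / 1.68
Fc = 41.2148 / 1.68 = 24.5326 N

24.5326 N


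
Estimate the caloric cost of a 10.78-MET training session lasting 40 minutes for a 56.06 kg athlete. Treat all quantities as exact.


kcal = MET * mass * time_hr
Convert time: 40 min = 0.6667 hr
kcal = 10.78 * 56.06 * 0.6667
kcal = 402.8845 kcal

402.8845 kcal


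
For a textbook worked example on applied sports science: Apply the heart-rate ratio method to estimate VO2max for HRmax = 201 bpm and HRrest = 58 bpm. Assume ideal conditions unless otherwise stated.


VO2max = 15.3 * HRmax / HRrest
VO2max = 15.3 * 201 / 58
VO2max = 3075.3 / 58 = 53.0224 mL/kg/min

53.0224 mL/kg/min


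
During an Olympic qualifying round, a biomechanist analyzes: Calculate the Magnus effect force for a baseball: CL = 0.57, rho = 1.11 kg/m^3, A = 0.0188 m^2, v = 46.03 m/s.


FM = 0.5 * CL * rho * A * v^2
FM = 0.5 * 0.57 * 1.11 * 0.0188 * 46.03^2
v^2 = 2118.7609
FM = 0.5 * 0.57 * 1.11 * 0.0188 * 2118.7609 = 12.6011 N

12.6011 N


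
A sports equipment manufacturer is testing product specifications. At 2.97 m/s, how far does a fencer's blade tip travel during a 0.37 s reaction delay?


d = v * t
d = 2.97 * 0.37
d = 1.0989 m

1.0989 m


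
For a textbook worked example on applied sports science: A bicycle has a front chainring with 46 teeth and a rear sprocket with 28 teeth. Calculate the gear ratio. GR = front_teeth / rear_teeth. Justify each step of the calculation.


GR = front_teeth / rear_teeth
GR = 46 / 28
GR = 1.6429

1.6429


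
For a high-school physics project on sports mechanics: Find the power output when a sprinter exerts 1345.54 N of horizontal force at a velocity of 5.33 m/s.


P = F * v
P = 1345.54 * 5.33
P = 7171.7282 W

7171.7282 W


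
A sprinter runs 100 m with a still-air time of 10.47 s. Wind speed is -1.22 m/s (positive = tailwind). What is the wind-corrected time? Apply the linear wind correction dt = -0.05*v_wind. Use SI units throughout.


dt = -0.05 * v_wind = -0.05 * -1.22 = 0.061 s
t_corrected = t_still + dt = 10.47 + (0.061)
t_corrected = 10.531 s

10.531 s


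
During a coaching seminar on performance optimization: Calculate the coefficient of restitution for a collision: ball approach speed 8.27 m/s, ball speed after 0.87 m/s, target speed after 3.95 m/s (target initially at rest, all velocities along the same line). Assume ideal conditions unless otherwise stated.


e = (v2_after - v1_after) / (v1_before - v2_before)
Numerator = 3.95 - 0.87 = 3.08
Denominator = 8.27 - 0 = 8.27
e = 3.08 / 8.27 = 0.3724

0.3724


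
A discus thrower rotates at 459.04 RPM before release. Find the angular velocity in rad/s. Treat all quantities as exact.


omega = RPM * 2 * pi / 60
omega = 459.04 * 2 * 3.14159 / 60
omega = 2884.2334 / 60 = 48.0706 rad/s

48.0706 rad/s


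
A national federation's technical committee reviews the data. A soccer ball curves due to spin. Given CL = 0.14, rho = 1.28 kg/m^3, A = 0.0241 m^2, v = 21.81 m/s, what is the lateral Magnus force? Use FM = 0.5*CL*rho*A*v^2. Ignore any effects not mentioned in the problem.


FM = 0.5 * CL * rho * A * v^2
FM = 0.5 * 0.14 * 1.28 * 0.0241 * 21.81^2
v^2 = 475.6761
FM = 0.5 * 0.14 * 1.28 * 0.0241 * 475.6761 = 1.0272 N

1.0272 N


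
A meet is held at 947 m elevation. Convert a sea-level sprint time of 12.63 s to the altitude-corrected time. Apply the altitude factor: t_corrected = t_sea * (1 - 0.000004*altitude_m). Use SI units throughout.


Correction factor = 1 - 0.000004 * 947 = 0.996212
t_corrected = t_sea * factor = 12.63 * 0.996212
t_corrected = 12.5822 s

12.5822 s


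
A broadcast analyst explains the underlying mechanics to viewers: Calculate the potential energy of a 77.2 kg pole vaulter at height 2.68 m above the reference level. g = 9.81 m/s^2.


PE = m * g * h
PE = 77.2 * 9.81 * 2.68
PE = 757.332 * 2.68 = 2029.6498 J

2029.6498 J


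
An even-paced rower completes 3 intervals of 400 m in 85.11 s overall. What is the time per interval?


Split time = total_time / n_laps = 85.11 / 3
Split time = 28.37 s per lap

28.37 s


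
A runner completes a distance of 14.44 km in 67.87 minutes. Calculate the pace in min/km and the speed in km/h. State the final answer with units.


Pace = time / distance = 67.87 min / 14.44 km = 4.7001 min/km
Speed = distance / time_in_hours = 14.44 / 1.1312 hr
Speed = 12.7656 km/h

4.7001 min/km, 12.7656 km/h


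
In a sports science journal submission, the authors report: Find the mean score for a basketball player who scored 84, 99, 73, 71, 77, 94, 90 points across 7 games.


Average = sum / n
Sum = 588
Average = 588 / 7 = 84

84


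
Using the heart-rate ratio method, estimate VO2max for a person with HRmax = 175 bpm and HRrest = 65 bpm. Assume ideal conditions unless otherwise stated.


VO2max = 15.3 * HRmax / HRrest
VO2max = 15.3 * 175 / 65
VO2max = 2677.5 / 65 = 41.1923 mL/kg/min

41.1923 mL/kg/min


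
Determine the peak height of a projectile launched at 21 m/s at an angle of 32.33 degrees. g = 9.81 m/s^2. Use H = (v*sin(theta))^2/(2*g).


H = (v*sin(theta))^2 / (2*g)
vy = v*sin(theta) = 21 * sin(32.33 deg) = 11.2307 m/s
H = vy^2 / (2*g) = 126.1284 / (2*9.81)
H = 126.1284 / 19.62 = 6.4286 m

6.4286 m


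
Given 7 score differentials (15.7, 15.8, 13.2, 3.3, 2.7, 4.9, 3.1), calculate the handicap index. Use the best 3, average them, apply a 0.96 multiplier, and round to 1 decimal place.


All differentials: 15.7, 15.8, 13.2, 3.3, 2.7, 4.9, 3.1
Sorted: 2.7, 3.1, 3.3, 4.9, 13.2, 15.7, 15.8
Best 3: 2.7, 3.1, 3.3
Average of best = 9.1 / 3 = 3.0333
Raw index = 3.0333 * 0.96 = 2.912
Handicap index = round(2.912, 1) = 2.9

2.9


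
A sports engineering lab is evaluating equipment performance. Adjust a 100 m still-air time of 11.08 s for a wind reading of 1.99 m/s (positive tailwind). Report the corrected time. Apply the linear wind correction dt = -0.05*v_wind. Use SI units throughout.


dt = -0.05 * v_wind = -0.05 * 1.99 = -0.0995 s
t_corrected = t_still + dt = 11.08 + (-0.0995)
t_corrected = 10.9805 s

10.9805 s


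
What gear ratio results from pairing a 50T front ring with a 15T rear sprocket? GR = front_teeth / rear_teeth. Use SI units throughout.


GR = front_teeth / rear_teeth
GR = 50 / 15
GR = 3.3333

3.3333


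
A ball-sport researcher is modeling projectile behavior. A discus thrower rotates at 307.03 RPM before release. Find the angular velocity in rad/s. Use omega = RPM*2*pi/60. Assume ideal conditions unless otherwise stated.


omega = RPM * 2 * pi / 60
omega = 307.03 * 2 * 3.14159 / 60
omega = 1929.1264 / 60 = 32.1521 rad/s

32.1521 rad/s


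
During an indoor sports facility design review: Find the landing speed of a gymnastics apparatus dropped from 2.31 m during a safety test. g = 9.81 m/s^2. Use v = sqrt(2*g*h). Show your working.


v = sqrt(2 * g * h)
v = sqrt(2 * 9.81 * 2.31)
v = sqrt(45.3222) = 6.7322 m/s

6.7322 m/s


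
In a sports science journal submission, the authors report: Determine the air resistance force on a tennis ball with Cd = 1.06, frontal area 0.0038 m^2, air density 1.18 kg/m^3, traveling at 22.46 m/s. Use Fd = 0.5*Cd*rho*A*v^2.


Fd = 0.5 * Cd * rho * A * v^2
Fd = 0.5 * 1.06 * 1.18 * 0.0038 * 22.46^2
v^2 = 504.4516
Fd = 0.5 * 1.06 * 1.18 * 0.0038 * 504.4516 = 1.1988 N

1.1988 N


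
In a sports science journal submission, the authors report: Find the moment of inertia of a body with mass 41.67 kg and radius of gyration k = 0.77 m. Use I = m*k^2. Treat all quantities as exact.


I = m * k^2
I = 41.67 * 0.77^2
I = 41.67 * 0.5929 = 24.7061 kg*m^2

24.7061 kg*m^2


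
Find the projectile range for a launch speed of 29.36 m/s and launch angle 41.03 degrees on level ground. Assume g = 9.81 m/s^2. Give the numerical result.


R = v^2 * sin(2*theta) / g
Convert angle to radians: theta = 41.03 deg = 0.7161 rad
sin(2*theta) = sin(1.4322) = 0.9904
R = 29.36^2 * 0.9904 / 9.81
R = 862.0096 * 0.9904 / 9.81 = 87.0281 m

87.0281 m


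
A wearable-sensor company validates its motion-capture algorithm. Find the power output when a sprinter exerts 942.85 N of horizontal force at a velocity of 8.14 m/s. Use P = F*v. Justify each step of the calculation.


P = F * v
P = 942.85 * 8.14
P = 7674.799 W

7674.799 W


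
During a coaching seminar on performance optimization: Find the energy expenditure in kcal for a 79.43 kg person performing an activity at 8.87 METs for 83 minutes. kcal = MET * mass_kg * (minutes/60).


kcal = MET * mass * time_hr
Convert time: 83 min = 1.3833 hr
kcal = 8.87 * 79.43 * 1.3833
kcal = 974.6193 kcal

974.6193 kcal


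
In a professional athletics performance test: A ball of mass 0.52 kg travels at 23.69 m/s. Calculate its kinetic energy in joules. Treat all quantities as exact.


KE = 0.5 * m * v^2
KE = 0.5 * 0.52 * 23.69^2
KE = 0.5 * 0.52 * 561.2161 = 145.9162 J

145.9162 J


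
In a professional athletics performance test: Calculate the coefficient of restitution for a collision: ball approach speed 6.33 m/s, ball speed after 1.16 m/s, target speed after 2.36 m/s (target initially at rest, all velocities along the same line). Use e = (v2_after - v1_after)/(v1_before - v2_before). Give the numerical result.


e = (v2_after - v1_after) / (v1_before - v2_before)
Numerator = 2.36 - 1.16 = 1.2
Denominator = 6.33 - 0 = 6.33
e = 1.2 / 6.33 = 0.1896

0.1896


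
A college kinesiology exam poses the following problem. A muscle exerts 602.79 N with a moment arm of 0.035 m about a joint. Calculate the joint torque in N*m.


tau = F * d
tau = 602.79 * 0.035
tau = 21.0977 N*m

21.0977 N*m


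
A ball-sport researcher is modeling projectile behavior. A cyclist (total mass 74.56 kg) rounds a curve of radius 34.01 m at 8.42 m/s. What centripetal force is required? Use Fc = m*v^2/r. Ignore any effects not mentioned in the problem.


Fc = m * v^2 / r
v^2 = 8.42^2 = 70.8964
Fc = 74.56 * 70.8964 / 34.01
Fc = 5286.0356 / 34.01 = 155.4259 N

155.4259 N


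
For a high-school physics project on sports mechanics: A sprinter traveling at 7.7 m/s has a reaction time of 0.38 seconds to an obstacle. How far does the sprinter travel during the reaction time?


d = v * t
d = 7.7 * 0.38
d = 2.926 m

2.926 m


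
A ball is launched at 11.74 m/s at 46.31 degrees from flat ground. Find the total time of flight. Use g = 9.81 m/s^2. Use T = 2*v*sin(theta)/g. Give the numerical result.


T = 2*v*sin(theta)/g
sin(theta) = sin(46.31 deg) = 0.7231
T = 2*11.74*0.7231 / 9.81
T = 16.9781 / 9.81 = 1.7307 s

1.7307 s


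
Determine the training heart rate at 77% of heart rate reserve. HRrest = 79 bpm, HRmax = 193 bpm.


Target = HRrest + pct*(HRmax - HRrest)
Heart rate reserve = HRmax - HRrest = 193 - 79 = 114 bpm
Fraction = 77% = 0.77
Target = 79 + 0.77 * 114
Target = 79 + 87.78 = 166.78 bpm

166.78 bpm


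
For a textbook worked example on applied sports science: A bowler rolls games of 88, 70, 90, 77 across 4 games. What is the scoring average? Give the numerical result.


Average = sum / n
Sum = 325
Average = 325 / 4 = 81.25

81.25


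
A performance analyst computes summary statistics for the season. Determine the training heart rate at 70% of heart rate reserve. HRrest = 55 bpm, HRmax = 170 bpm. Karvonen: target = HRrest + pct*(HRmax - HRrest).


Target = HRrest + pct*(HRmax - HRrest)
Heart rate reserve = HRmax - HRrest = 170 - 55 = 115 bpm
Fraction = 70% = 0.7
Target = 55 + 0.7 * 115
Target = 55 + 80.5 = 135.5 bpm

135.5 bpm


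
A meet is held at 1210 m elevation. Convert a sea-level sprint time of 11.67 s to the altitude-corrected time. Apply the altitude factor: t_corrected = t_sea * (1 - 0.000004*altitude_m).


Correction factor = 1 - 0.000004 * 1210 = 0.99516
t_corrected = t_sea * factor = 11.67 * 0.99516
t_corrected = 11.6135 s

11.6135 s


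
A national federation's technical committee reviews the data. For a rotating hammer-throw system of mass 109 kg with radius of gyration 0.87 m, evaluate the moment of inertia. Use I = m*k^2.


I = m * k^2
I = 109 * 0.87^2
I = 109 * 0.7569 = 82.5021 kg*m^2

82.5021 kg*m^2


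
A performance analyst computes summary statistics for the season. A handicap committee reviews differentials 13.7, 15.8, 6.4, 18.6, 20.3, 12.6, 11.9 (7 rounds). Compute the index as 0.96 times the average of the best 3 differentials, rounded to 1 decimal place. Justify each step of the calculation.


All differentials: 13.7, 15.8, 6.4, 18.6, 20.3, 12.6, 11.9
Sorted: 6.4, 11.9, 12.6, 13.7, 15.8, 18.6, 20.3
Best 3: 6.4, 11.9, 12.6
Average of best = 30.9 / 3 = 10.3
Raw index = 10.3 * 0.96 = 9.888
Handicap index = round(9.888, 1) = 9.9

9.9


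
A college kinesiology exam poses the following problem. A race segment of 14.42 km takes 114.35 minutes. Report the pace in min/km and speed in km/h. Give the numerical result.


Pace = time / distance = 114.35 min / 14.42 km = 7.93 min/km
Speed = distance / time_in_hours = 14.42 / 1.9058 hr
Speed = 7.5662 km/h

7.93 min/km, 7.5662 km/h


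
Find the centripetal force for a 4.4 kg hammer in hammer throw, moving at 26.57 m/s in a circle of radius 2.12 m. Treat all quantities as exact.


Fc = m * v^2 / r
v^2 = 26.57^2 = 705.9649
Fc = 4.4 * 705.9649 / 2.12
Fc = 3106.2456 / 2.12 = 1465.2102 N

1465.2102 N


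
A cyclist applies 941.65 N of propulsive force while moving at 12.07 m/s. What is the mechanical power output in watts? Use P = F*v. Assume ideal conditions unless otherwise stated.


P = F * v
P = 941.65 * 12.07
P = 11365.7155 W

11365.7155 W


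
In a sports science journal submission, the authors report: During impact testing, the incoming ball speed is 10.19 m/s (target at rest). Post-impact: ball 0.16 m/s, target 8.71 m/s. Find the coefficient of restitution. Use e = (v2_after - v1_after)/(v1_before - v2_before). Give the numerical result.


e = (v2_after - v1_after) / (v1_before - v2_before)
Numerator = 8.71 - 0.16 = 8.55
Denominator = 10.19 - 0 = 10.19
e = 8.55 / 10.19 = 0.8391

0.8391


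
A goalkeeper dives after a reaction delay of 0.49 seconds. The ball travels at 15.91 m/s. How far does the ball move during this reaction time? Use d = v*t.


d = v * t
d = 15.91 * 0.49
d = 7.7959 m

7.7959 m


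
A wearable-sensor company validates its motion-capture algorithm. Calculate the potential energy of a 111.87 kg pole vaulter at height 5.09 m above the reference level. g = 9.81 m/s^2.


PE = m * g * h
PE = 111.87 * 9.81 * 5.09
PE = 1097.4447 * 5.09 = 5585.9935 J

5585.9935 J


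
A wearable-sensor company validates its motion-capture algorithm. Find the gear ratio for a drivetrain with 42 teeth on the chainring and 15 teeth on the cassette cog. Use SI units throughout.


GR = front_teeth / rear_teeth
GR = 42 / 15
GR = 2.8

2.8


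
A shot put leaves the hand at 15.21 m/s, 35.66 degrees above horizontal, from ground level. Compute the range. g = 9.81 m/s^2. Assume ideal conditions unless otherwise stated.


R = v^2 * sin(2*theta) / g
Convert angle to radians: theta = 35.66 deg = 0.6224 rad
sin(2*theta) = sin(1.2448) = 0.9473
R = 15.21^2 * 0.9473 / 9.81
R = 231.3441 * 0.9473 / 9.81 = 22.3402 m

22.3402 m


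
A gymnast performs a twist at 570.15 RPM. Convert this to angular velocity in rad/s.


omega = RPM * 2 * pi / 60
omega = 570.15 * 2 * 3.14159 / 60
omega = 3582.3581 / 60 = 59.706 rad/s

59.706 rad/s


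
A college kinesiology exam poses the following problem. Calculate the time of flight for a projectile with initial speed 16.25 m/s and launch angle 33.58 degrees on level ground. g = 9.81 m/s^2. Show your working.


T = 2*v*sin(theta)/g
sin(theta) = sin(33.58 deg) = 0.5531
T = 2*16.25*0.5531 / 9.81
T = 17.9758 / 9.81 = 1.8324 s

1.8324 s


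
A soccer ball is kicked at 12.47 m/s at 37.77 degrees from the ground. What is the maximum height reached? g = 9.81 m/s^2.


H = (v*sin(theta))^2 / (2*g)
vy = v*sin(theta) = 12.47 * sin(37.77 deg) = 7.6378 m/s
H = vy^2 / (2*g) = 58.3358 / (2*9.81)
H = 58.3358 / 19.62 = 2.9733 m

2.9733 m


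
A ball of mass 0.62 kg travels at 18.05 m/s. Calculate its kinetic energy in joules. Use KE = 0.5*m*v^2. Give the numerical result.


KE = 0.5 * m * v^2
KE = 0.5 * 0.62 * 18.05^2
KE = 0.5 * 0.62 * 325.8025 = 100.9988 J

100.9988 J


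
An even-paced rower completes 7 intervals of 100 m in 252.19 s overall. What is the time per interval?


Split time = total_time / n_laps = 252.19 / 7
Split time = 36.0271 s per lap

36.0271 s


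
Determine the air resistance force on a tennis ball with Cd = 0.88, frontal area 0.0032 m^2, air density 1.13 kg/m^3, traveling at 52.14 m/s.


Fd = 0.5 * Cd * rho * A * v^2
Fd = 0.5 * 0.88 * 1.13 * 0.0032 * 52.14^2
v^2 = 2718.5796
Fd = 0.5 * 0.88 * 1.13 * 0.0032 * 2718.5796 = 4.3254 N

4.3254 N


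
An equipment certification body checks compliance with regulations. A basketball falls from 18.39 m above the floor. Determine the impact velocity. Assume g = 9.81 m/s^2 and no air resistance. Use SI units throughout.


v = sqrt(2 * g * h)
v = sqrt(2 * 9.81 * 18.39)
v = sqrt(360.8118) = 18.995 m/s

18.995 m/s


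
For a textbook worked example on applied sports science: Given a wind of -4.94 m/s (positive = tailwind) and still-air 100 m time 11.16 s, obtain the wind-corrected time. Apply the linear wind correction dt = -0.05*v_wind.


dt = -0.05 * v_wind = -0.05 * -4.94 = 0.247 s
t_corrected = t_still + dt = 11.16 + (0.247)
t_corrected = 11.407 s

11.407 s


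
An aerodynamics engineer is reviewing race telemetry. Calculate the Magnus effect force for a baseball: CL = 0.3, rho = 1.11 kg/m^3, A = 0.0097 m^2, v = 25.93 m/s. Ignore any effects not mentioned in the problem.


FM = 0.5 * CL * rho * A * v^2
FM = 0.5 * 0.3 * 1.11 * 0.0097 * 25.93^2
v^2 = 672.3649
FM = 0.5 * 0.3 * 1.11 * 0.0097 * 672.3649 = 1.0859 N

1.0859 N


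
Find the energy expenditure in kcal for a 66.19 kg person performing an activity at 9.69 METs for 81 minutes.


kcal = MET * mass * time_hr
Convert time: 81 min = 1.35 hr
kcal = 9.69 * 66.19 * 1.35
kcal = 865.8645 kcal

865.8645 kcal


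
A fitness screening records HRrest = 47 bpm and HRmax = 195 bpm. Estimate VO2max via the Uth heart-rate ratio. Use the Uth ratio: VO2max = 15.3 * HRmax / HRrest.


VO2max = 15.3 * HRmax / HRrest
VO2max = 15.3 * 195 / 47
VO2max = 2983.5 / 47 = 63.4787 mL/kg/min

63.4787 mL/kg/min


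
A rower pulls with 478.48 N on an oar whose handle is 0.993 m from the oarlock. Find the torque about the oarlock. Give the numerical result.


tau = F * d
tau = 478.48 * 0.993
tau = 475.1306 N*m

475.1306 N*m


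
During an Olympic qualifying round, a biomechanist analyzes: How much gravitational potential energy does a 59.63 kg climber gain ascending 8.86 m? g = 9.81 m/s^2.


PE = m * g * h
PE = 59.63 * 9.81 * 8.86
PE = 584.9703 * 8.86 = 5182.8369 J

5182.8369 J


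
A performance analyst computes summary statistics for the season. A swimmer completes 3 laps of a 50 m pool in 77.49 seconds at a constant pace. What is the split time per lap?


Split time = total_time / n_laps = 77.49 / 3
Split time = 25.83 s per lap

25.83 s


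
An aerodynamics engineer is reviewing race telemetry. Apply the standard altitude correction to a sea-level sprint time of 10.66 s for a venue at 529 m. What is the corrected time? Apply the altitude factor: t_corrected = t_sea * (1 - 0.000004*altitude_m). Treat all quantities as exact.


Correction factor = 1 - 0.000004 * 529 = 0.997884
t_corrected = t_sea * factor = 10.66 * 0.997884
t_corrected = 10.6374 s

10.6374 s


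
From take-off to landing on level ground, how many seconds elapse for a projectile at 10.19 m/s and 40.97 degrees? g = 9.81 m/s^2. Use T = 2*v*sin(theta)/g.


T = 2*v*sin(theta)/g
sin(theta) = sin(40.97 deg) = 0.6557
T = 2*10.19*0.6557 / 9.81
T = 13.3624 / 9.81 = 1.3621 s

1.3621 s


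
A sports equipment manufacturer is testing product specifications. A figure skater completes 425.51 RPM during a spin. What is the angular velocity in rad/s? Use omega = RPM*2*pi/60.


omega = RPM * 2 * pi / 60
omega = 425.51 * 2 * 3.14159 / 60
omega = 2673.5582 / 60 = 44.5593 rad/s

44.5593 rad/s


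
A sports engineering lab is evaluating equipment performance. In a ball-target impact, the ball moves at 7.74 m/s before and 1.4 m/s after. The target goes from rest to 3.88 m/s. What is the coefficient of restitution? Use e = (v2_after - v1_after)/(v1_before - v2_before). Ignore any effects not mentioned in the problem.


e = (v2_after - v1_after) / (v1_before - v2_before)
Numerator = 3.88 - 1.4 = 2.48
Denominator = 7.74 - 0 = 7.74
e = 2.48 / 7.74 = 0.3204

0.3204


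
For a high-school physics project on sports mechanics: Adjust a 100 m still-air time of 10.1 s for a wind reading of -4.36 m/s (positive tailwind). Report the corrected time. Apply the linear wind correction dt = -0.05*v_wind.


dt = -0.05 * v_wind = -0.05 * -4.36 = 0.218 s
t_corrected = t_still + dt = 10.1 + (0.218)
t_corrected = 10.318 s

10.318 s


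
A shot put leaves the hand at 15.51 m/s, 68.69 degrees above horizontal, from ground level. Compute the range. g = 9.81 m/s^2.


R = v^2 * sin(2*theta) / g
Convert angle to radians: theta = 68.69 deg = 1.1989 rad
sin(2*theta) = sin(2.3977) = 0.6771
R = 15.51^2 * 0.6771 / 9.81
R = 240.5601 * 0.6771 / 9.81 = 16.6046 m

16.6046 m


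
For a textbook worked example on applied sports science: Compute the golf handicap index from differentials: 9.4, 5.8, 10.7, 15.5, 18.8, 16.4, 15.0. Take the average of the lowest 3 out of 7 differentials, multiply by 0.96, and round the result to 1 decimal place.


All differentials: 9.4, 5.8, 10.7, 15.5, 18.8, 16.4, 15.0
Sorted: 5.8, 9.4, 10.7, 15.0, 15.5, 16.4, 18.8
Best 3: 5.8, 9.4, 10.7
Average of best = 25.9 / 3 = 8.6333
Raw index = 8.6333 * 0.96 = 8.288
Handicap index = round(8.288, 1) = 8.3

8.3


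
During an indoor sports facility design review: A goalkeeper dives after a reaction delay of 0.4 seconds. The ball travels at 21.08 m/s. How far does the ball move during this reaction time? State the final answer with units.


d = v * t
d = 21.08 * 0.4
d = 8.432 m

8.432 m


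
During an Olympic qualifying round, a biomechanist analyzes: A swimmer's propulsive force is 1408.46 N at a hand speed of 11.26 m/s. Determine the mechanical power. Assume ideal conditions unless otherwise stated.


P = F * v
P = 1408.46 * 11.26
P = 15859.2596 W

15859.2596 W


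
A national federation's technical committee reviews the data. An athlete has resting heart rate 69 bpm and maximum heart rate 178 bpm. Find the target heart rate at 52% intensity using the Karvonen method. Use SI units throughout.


Target = HRrest + pct*(HRmax - HRrest)
Heart rate reserve = HRmax - HRrest = 178 - 69 = 109 bpm
Fraction = 52% = 0.52
Target = 69 + 0.52 * 109
Target = 69 + 56.68 = 125.68 bpm

125.68 bpm


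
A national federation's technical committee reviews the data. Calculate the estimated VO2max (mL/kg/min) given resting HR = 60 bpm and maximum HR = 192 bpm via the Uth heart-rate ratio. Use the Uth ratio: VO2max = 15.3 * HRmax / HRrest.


VO2max = 15.3 * HRmax / HRrest
VO2max = 15.3 * 192 / 60
VO2max = 2937.6 / 60 = 48.96 mL/kg/min

48.96 mL/kg/min


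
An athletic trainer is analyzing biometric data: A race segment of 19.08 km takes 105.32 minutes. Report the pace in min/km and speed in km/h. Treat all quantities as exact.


Pace = time / distance = 105.32 min / 19.08 km = 5.5199 min/km
Speed = distance / time_in_hours = 19.08 / 1.7553 hr
Speed = 10.8697 km/h

5.5199 min/km, 10.8697 km/h


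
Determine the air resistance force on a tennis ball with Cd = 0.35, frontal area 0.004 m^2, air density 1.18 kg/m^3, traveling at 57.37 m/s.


Fd = 0.5 * Cd * rho * A * v^2
Fd = 0.5 * 0.35 * 1.18 * 0.004 * 57.37^2
v^2 = 3291.3169
Fd = 0.5 * 0.35 * 1.18 * 0.004 * 3291.3169 = 2.7186 N

2.7186 N


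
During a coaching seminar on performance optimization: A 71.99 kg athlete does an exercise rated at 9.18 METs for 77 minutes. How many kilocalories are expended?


kcal = MET * mass * time_hr
Convert time: 77 min = 1.2833 hr
kcal = 9.18 * 71.99 * 1.2833
kcal = 848.1142 kcal

848.1142 kcal


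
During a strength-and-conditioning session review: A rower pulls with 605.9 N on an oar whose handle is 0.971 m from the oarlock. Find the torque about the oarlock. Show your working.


tau = F * d
tau = 605.9 * 0.971
tau = 588.3289 N*m

588.3289 N*m


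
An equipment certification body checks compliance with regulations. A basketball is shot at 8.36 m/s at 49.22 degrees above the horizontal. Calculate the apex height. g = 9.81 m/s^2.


H = (v*sin(theta))^2 / (2*g)
vy = v*sin(theta) = 8.36 * sin(49.22 deg) = 6.3304 m/s
H = vy^2 / (2*g) = 40.0738 / (2*9.81)
H = 40.0738 / 19.62 = 2.0425 m

2.0425 m


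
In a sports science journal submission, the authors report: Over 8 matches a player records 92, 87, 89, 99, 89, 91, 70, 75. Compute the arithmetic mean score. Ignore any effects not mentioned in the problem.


Average = sum / n
Sum = 692
Average = 692 / 8 = 86.5

86.5


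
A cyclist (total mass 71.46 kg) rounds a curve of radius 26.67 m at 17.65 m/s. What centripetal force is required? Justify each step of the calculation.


Fc = m * v^2 / r
v^2 = 17.65^2 = 311.5225
Fc = 71.46 * 311.5225 / 26.67
Fc = 22261.3978 / 26.67 = 834.6981 N

834.6981 N


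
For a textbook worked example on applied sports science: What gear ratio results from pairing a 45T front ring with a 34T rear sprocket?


GR = front_teeth / rear_teeth
GR = 45 / 34
GR = 1.3235

1.3235


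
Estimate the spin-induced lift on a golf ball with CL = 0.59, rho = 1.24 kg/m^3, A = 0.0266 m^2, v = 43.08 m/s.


FM = 0.5 * CL * rho * A * v^2
FM = 0.5 * 0.59 * 1.24 * 0.0266 * 43.08^2
v^2 = 1855.8864
FM = 0.5 * 0.59 * 1.24 * 0.0266 * 1855.8864 = 18.0583 N

18.0583 N


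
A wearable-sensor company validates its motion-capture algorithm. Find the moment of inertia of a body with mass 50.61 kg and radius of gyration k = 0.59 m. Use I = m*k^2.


I = m * k^2
I = 50.61 * 0.59^2
I = 50.61 * 0.3481 = 17.6173 kg*m^2

17.6173 kg*m^2


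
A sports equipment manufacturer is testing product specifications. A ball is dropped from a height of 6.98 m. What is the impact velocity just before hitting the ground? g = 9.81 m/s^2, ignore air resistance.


v = sqrt(2 * g * h)
v = sqrt(2 * 9.81 * 6.98)
v = sqrt(136.9476) = 11.7025 m/s

11.7025 m/s


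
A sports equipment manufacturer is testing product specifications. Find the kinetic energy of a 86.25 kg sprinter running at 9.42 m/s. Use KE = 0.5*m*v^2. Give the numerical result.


KE = 0.5 * m * v^2
KE = 0.5 * 86.25 * 9.42^2
KE = 0.5 * 86.25 * 88.7364 = 3826.7573 J

3826.7573 J


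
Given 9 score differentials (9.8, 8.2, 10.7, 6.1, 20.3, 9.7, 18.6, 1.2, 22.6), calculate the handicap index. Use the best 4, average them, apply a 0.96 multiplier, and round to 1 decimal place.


All differentials: 9.8, 8.2, 10.7, 6.1, 20.3, 9.7, 18.6, 1.2, 22.6
Sorted: 1.2, 6.1, 8.2, 9.7, 9.8, 10.7, 18.6, 20.3, 22.6
Best 4: 1.2, 6.1, 8.2, 9.7
Average of best = 25.2 / 4 = 6.3
Raw index = 6.3 * 0.96 = 6.048
Handicap index = round(6.048, 1) = 6.0

6.0


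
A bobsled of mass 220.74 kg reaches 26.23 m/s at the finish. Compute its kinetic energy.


KE = 0.5 * m * v^2
KE = 0.5 * 220.74 * 26.23^2
KE = 0.5 * 220.74 * 688.0129 = 75935.9838 J

75935.9838 J


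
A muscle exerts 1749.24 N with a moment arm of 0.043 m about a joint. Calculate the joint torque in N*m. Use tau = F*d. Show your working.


tau = F * d
tau = 1749.24 * 0.043
tau = 75.2173 N*m

75.2173 N*m


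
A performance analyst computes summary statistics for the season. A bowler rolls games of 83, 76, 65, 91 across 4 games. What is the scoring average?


Average = sum / n
Sum = 315
Average = 315 / 4 = 78.75

78.75


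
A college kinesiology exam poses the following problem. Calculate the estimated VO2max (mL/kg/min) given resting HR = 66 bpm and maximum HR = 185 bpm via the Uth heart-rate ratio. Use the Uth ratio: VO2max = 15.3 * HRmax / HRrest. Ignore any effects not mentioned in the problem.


VO2max = 15.3 * HRmax / HRrest
VO2max = 15.3 * 185 / 66
VO2max = 2830.5 / 66 = 42.8864 mL/kg/min

42.8864 mL/kg/min


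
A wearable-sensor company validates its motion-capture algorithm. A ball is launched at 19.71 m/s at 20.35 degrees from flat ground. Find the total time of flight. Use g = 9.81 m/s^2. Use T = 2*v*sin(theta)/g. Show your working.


T = 2*v*sin(theta)/g
sin(theta) = sin(20.35 deg) = 0.3478
T = 2*19.71*0.3478 / 9.81
T = 13.7085 / 9.81 = 1.3974 s

1.3974 s


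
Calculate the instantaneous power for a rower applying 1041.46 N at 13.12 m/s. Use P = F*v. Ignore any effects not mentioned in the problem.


P = F * v
P = 1041.46 * 13.12
P = 13663.9552 W

13663.9552 W


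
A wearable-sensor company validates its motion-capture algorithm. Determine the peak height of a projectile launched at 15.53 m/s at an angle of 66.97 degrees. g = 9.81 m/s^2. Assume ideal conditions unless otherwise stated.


H = (v*sin(theta))^2 / (2*g)
vy = v*sin(theta) = 15.53 * sin(66.97 deg) = 14.2923 m/s
H = vy^2 / (2*g) = 204.2687 / (2*9.81)
H = 204.2687 / 19.62 = 10.4113 m

10.4113 m


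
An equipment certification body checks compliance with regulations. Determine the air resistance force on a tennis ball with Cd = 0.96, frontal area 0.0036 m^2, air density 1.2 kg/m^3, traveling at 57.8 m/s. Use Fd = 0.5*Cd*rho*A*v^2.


Fd = 0.5 * Cd * rho * A * v^2
Fd = 0.5 * 0.96 * 1.2 * 0.0036 * 57.8^2
v^2 = 3340.84
Fd = 0.5 * 0.96 * 1.2 * 0.0036 * 3340.84 = 6.9276 N

6.9276 N


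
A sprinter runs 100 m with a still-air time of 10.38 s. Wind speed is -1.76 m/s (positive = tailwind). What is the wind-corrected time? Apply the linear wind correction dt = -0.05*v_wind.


dt = -0.05 * v_wind = -0.05 * -1.76 = 0.088 s
t_corrected = t_still + dt = 10.38 + (0.088)
t_corrected = 10.468 s

10.468 s


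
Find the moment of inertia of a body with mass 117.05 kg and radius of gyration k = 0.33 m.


I = m * k^2
I = 117.05 * 0.33^2
I = 117.05 * 0.1089 = 12.7467 kg*m^2

12.7467 kg*m^2


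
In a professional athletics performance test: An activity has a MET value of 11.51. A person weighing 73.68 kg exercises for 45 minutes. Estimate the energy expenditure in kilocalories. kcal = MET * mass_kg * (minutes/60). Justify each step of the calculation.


kcal = MET * mass * time_hr
Convert time: 45 min = 0.75 hr
kcal = 11.51 * 73.68 * 0.75
kcal = 636.0426 kcal

636.0426 kcal
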